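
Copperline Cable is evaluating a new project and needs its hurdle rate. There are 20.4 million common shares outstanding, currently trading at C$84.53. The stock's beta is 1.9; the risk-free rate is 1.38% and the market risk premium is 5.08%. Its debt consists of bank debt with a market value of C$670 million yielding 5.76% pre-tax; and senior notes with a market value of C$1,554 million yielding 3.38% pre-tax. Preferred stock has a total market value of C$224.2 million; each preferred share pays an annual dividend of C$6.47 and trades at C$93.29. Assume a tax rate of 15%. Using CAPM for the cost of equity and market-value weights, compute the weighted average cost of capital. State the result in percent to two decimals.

6.79%

Cost of equity via CAPM: Re = 1.38% + 1.9 × 5.08% = 11.0320%.
Cost of preferred: Rp = 6.47 / 93.29 = 6.9354%.
Market value of equity E = 84.53 × 20.4m = 1724.412m.
Total capital V = 1724.412 + 224.2 + 670 + 1554 = 4172.612.
Equity: weight = 1724.412/4172.612 = 0.4133; cost = 11.032%.
Preferred: weight = 224.2/4172.612 = 0.0537; cost = 6.9354%.
Bank debt: weight = 670/4172.612 = 0.1606; after-tax cost = 5.76% × (1 − 15%) = 4.8960%.
Senior notes: weight = 1554/4172.612 = 0.3724; after-tax cost = 3.38% × (1 − 15%) = 2.8730%.
WACC = 0.4133 × 11.0320% + 0.0537 × 6.9354% + 0.1606 × 4.8960% + 0.3724 × 2.8730% = 6.7880%.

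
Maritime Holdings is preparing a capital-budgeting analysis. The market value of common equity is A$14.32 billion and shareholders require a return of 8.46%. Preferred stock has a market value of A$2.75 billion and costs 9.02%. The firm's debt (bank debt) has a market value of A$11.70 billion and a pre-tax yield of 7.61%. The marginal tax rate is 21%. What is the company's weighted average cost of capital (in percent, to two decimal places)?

7.52%

Total capital V = 14.32 + 2.75 + 11.7 = 28.77.
Equity: weight = 14.32/28.77 = 0.4977; cost = 8.46%.
Preferred: weight = 2.75/28.77 = 0.0956; cost = 9.02%.
Bank debt: weight = 11.7/28.77 = 0.4067; after-tax cost = 7.61% × (1 − 21%) = 6.0119%.
WACC = 0.4977 × 8.4600% + 0.0956 × 9.0200% + 0.4067 × 6.0119% = 7.5180%.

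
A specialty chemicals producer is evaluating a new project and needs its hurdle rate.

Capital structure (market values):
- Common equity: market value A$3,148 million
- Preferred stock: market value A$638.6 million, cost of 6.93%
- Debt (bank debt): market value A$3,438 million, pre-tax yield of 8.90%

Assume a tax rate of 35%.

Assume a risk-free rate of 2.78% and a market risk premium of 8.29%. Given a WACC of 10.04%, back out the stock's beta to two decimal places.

1.51

Total capital V = 3148 + 638.6 + 3438 = 7224.6.
Equity weight = 3148/7224.6 = 0.4357.
Preferred weight = 638.6/7224.6 = 0.0884.
Bank debt weight = 3438/7224.6 = 0.4759.
Debt contribution = 0.4759 × 8.9% × (1 − 35%) = 2.7529%.
Preferred contribution = 0.0884 × 6.93% = 0.6126%.
Required equity contribution = 10.04% − 3.3655% = 6.6745%  ⇒  Re = 15.3179%.
CAPM: 15.3179% = 2.78% + β × 8.29%  ⇒  β = 1.5124.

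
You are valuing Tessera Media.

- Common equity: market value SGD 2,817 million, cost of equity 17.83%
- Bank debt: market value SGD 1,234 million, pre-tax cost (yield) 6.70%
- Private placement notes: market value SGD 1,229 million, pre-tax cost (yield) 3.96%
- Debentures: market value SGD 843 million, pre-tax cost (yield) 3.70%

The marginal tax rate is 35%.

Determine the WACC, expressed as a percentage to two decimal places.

Total capital V = 2817 + 1234 + 1229 + 843 = 6123.
Equity: weight = 2817/6123 = 0.4601; cost = 17.83%.
Bank debt: weight = 1234/6123 = 0.2015; after-tax cost = 6.7% × (1 − 35%) = 4.3550%.
Private placement notes: weight = 1229/6123 = 0.2007; after-tax cost = 3.96% × (1 − 35%) = 2.5740%.
Debentures: weight = 843/6123 = 0.1377; after-tax cost = 3.7% × (1 − 35%) = 2.4050%.
WACC = 0.4601 × 17.8300% + 0.2015 × 4.3550% + 0.2007 × 2.5740% + 0.1377 × 2.4050% = 9.9285%.

9.93%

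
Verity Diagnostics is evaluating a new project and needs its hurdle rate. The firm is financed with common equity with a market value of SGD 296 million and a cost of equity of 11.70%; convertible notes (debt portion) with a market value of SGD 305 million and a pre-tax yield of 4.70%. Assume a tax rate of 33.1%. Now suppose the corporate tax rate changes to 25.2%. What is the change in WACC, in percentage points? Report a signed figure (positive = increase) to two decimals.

+0.19 pp

Current WACC:
Total capital V = 296 + 305 = 601.
Equity: weight = 296/601 = 0.4925; cost = 11.7%.
Convertible notes (debt portion): weight = 305/601 = 0.5075; after-tax cost = 4.7% × (1 − 33.1%) = 3.1443%.
WACC = 0.4925 × 11.7000% + 0.5075 × 3.1443% = 7.3581%.
After the change:
Total capital V = 296 + 305 = 601.
Equity: weight = 296/601 = 0.4925; cost = 11.7%.
Convertible notes (debt portion): weight = 305/601 = 0.5075; after-tax cost = 4.7% × (1 − 25.2%) = 3.5156%.
WACC = 0.4925 × 11.7000% + 0.5075 × 3.5156% = 7.5465%.
Change in WACC = 7.5465% − 7.3581% = 0.1884 pp.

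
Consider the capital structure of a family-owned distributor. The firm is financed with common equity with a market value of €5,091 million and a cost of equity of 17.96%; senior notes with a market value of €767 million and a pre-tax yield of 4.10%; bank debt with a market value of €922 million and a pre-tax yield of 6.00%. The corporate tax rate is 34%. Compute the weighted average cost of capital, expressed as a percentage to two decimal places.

14.33%

Total capital V = 5091 + 767 + 922 = 6780.
Equity: weight = 5091/6780 = 0.7509; cost = 17.96%.
Senior notes: weight = 767/6780 = 0.1131; after-tax cost = 4.1% × (1 − 34%) = 2.7060%.
Bank debt: weight = 922/6780 = 0.1360; after-tax cost = 6% × (1 − 34%) = 3.9600%.
WACC = 0.7509 × 17.9600% + 0.1131 × 2.7060% + 0.1360 × 3.9600% = 14.3305%.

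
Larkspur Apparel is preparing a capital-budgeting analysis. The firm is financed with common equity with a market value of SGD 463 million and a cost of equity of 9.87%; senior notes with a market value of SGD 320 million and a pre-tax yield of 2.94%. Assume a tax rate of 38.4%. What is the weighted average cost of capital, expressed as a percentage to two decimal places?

6.58%

Total capital V = 463 + 320 = 783.
Equity: weight = 463/783 = 0.5913; cost = 9.87%.
Senior notes: weight = 320/783 = 0.4087; after-tax cost = 2.94% × (1 − 38.4%) = 1.8110%.
WACC = 0.5913 × 9.8700% + 0.4087 × 1.8110% = 6.5764%.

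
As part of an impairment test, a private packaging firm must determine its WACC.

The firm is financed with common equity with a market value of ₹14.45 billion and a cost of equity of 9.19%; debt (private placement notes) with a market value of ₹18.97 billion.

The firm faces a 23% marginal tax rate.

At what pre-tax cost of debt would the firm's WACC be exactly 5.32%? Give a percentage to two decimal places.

Total capital V = 14.45 + 18.97 = 33.42.
Equity weight = 14.45/33.42 = 0.4324.
Private placement notes weight = 18.97/33.42 = 0.5676.
Equity contribution = 0.4324 × 9.19% = 3.9735%.
Remaining for debt = 5.32% − 3.9735% = 1.3465%.
Rd × (1 − 23%) × 0.5676 = 1.3465%  ⇒  Rd = 3.0807%.

3.08%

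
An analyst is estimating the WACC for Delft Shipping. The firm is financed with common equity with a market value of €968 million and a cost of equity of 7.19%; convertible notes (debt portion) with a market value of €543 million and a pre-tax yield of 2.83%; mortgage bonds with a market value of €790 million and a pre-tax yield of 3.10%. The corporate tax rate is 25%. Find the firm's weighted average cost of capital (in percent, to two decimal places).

4.32%

Total capital V = 968 + 543 + 790 = 2301.
Equity: weight = 968/2301 = 0.4207; cost = 7.19%.
Convertible notes (debt portion): weight = 543/2301 = 0.2360; after-tax cost = 2.83% × (1 − 25%) = 2.1225%.
Mortgage bonds: weight = 790/2301 = 0.3433; after-tax cost = 3.1% × (1 − 25%) = 2.3250%.
WACC = 0.4207 × 7.1900% + 0.2360 × 2.1225% + 0.3433 × 2.3250% = 4.3239%.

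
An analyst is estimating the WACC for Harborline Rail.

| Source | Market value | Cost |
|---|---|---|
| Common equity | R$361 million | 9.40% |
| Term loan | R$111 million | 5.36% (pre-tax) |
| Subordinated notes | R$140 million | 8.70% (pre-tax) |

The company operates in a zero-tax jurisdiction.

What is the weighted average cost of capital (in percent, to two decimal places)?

8.51%

Total capital V = 361 + 111 + 140 = 612.
Equity: weight = 361/612 = 0.5899; cost = 9.4%.
Term loan: weight = 111/612 = 0.1814; after-tax cost = 5.36% × (1 − 0%) = 5.3600%.
Subordinated notes: weight = 140/612 = 0.2288; after-tax cost = 8.7% × (1 − 0%) = 8.7000%.
WACC = 0.5899 × 9.4000% + 0.1814 × 5.3600% + 0.2288 × 8.7000% = 8.5071%.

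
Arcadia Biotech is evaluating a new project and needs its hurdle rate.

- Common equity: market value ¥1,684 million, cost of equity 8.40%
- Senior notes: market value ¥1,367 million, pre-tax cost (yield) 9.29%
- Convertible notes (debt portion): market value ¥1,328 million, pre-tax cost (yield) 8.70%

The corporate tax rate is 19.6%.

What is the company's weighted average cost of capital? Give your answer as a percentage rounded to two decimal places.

7.68%

Total capital V = 1684 + 1367 + 1328 = 4379.
Equity: weight = 1684/4379 = 0.3846; cost = 8.4%.
Senior notes: weight = 1367/4379 = 0.3122; after-tax cost = 9.29% × (1 − 19.6%) = 7.4692%.
Convertible notes (debt portion): weight = 1328/4379 = 0.3033; after-tax cost = 8.7% × (1 − 19.6%) = 6.9948%.
WACC = 0.3846 × 8.4000% + 0.3122 × 7.4692% + 0.3033 × 6.9948% = 7.6833%.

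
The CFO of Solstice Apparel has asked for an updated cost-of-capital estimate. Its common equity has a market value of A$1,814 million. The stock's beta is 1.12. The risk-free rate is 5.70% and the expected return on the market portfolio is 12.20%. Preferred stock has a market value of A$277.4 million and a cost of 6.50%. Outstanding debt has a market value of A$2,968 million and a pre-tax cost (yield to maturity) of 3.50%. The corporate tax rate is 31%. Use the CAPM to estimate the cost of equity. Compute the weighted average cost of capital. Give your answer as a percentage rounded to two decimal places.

Market risk premium = 12.2% − 5.7% = 6.5%.
Cost of equity via CAPM: Re = 5.7% + 1.12 × 6.5% = 12.9800%.
Total capital V = 1814 + 277.4 + 2968 = 5059.4.
Equity: weight = 1814/5059.4 = 0.3585; cost = 12.98%.
Preferred: weight = 277.4/5059.4 = 0.0548; cost = 6.5%.
Debt: weight = 2968/5059.4 = 0.5866; after-tax cost = 3.5% × (1 − 31%) = 2.4150%.
WACC = 0.3585 × 12.9800% + 0.0548 × 6.5000% + 0.5866 × 2.4150% = 6.4270%.

6.43%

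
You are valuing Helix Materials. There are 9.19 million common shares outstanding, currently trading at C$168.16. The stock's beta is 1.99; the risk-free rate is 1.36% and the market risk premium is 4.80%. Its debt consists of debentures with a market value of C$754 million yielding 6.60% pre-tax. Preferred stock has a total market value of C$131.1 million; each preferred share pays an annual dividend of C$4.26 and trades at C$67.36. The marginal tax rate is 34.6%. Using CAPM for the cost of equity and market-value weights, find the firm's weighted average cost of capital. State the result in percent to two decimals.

Cost of equity via CAPM: Re = 1.36% + 1.99 × 4.8% = 10.9120%.
Cost of preferred: Rp = 4.26 / 67.36 = 6.3242%.
Market value of equity E = 168.16 × 9.19m = 1545.3904m.
Total capital V = 1545.3904 + 131.1 + 754 = 2430.4904.
Equity: weight = 1545.3904/2430.4904 = 0.6358; cost = 10.912%.
Preferred: weight = 131.1/2430.4904 = 0.0539; cost = 6.3242%.
Debentures: weight = 754/2430.4904 = 0.3102; after-tax cost = 6.6% × (1 − 34.6%) = 4.3164%.
WACC = 0.6358 × 10.9120% + 0.0539 × 6.3242% + 0.3102 × 4.3164% = 8.6184%.

8.62%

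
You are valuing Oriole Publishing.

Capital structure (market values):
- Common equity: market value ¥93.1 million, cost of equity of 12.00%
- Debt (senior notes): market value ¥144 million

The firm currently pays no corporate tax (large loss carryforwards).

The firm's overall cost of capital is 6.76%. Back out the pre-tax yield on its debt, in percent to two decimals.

3.37%

Total capital V = 93.1 + 144 = 237.1.
Equity weight = 93.1/237.1 = 0.3927.
Senior notes weight = 144/237.1 = 0.6073.
Equity contribution = 0.3927 × 12% = 4.7119%.
Remaining for debt = 6.76% − 4.7119% = 2.0481%.
Rd × (1 − 0%) × 0.6073 = 2.0481%  ⇒  Rd = 3.3722%.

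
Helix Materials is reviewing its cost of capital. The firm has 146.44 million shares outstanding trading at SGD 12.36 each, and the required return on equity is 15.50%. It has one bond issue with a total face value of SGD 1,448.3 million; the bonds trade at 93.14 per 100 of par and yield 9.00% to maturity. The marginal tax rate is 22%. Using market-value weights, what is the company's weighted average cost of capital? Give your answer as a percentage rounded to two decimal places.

Market value of equity E = 12.36 × 146.44m = 1809.9984m. Market value of debt D = 1448.3m × 93.14/100 = 1348.94662m.
Total capital V = 1809.9984 + 1348.94662 = 3158.94502.
Equity: weight = 1809.9984/3158.94502 = 0.5730; cost = 15.5%.
Bonds outstanding: weight = 1348.94662/3158.94502 = 0.4270; after-tax cost = 9% × (1 − 22%) = 7.0200%.
WACC = 0.5730 × 15.5000% + 0.4270 × 7.0200% = 11.8788%.

11.88%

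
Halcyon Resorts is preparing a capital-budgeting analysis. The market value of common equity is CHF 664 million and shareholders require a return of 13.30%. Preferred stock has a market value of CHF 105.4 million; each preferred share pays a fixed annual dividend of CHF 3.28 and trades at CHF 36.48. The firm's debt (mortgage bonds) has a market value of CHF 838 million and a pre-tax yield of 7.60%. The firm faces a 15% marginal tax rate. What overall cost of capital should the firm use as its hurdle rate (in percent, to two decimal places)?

9.45%

Cost of preferred: Rp = 3.28 / 36.48 = 8.9912%.
Total capital V = 664 + 105.4 + 838 = 1607.4.
Equity: weight = 664/1607.4 = 0.4131; cost = 13.3%.
Preferred: weight = 105.4/1607.4 = 0.0656; cost = 8.9912%.
Mortgage bonds: weight = 838/1607.4 = 0.5213; after-tax cost = 7.6% × (1 − 15%) = 6.4600%.
WACC = 0.4131 × 13.3000% + 0.0656 × 8.9912% + 0.5213 × 6.4600% = 9.4515%.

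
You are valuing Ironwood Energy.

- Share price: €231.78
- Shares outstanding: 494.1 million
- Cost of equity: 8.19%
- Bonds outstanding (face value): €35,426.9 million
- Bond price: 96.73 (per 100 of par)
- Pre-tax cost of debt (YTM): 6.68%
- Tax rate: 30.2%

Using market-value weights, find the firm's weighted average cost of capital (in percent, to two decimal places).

Market value of equity E = 231.78 × 494.1m = 114522.498m. Market value of debt D = 35426.9m × 96.73/100 = 34268.44037m.
Total capital V = 114522.498 + 34268.44037 = 148790.93837.
Equity: weight = 114522.498/148790.93837 = 0.7697; cost = 8.19%.
Bonds outstanding: weight = 34268.44037/148790.93837 = 0.2303; after-tax cost = 6.68% × (1 − 30.2%) = 4.6626%.
WACC = 0.7697 × 8.1900% + 0.2303 × 4.6626% = 7.3776%.

7.38%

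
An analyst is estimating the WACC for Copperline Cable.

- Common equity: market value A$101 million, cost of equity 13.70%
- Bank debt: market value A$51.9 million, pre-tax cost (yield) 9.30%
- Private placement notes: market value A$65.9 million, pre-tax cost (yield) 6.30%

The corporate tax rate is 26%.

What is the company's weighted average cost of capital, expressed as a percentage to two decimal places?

Total capital V = 101 + 51.9 + 65.9 = 218.8.
Equity: weight = 101/218.8 = 0.4616; cost = 13.7%.
Bank debt: weight = 51.9/218.8 = 0.2372; after-tax cost = 9.3% × (1 − 26%) = 6.8820%.
Private placement notes: weight = 65.9/218.8 = 0.3012; after-tax cost = 6.3% × (1 − 26%) = 4.6620%.
WACC = 0.4616 × 13.7000% + 0.2372 × 6.8820% + 0.3012 × 4.6620% = 9.3606%.

9.36%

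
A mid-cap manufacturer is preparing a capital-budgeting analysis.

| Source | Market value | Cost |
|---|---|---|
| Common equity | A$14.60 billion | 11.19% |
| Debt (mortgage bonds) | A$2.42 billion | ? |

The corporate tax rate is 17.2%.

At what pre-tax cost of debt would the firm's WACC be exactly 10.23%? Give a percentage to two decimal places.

Total capital V = 14.6 + 2.42 = 17.02.
Equity weight = 14.6/17.02 = 0.8578.
Mortgage bonds weight = 2.42/17.02 = 0.1422.
Equity contribution = 0.8578 × 11.19% = 9.5989%.
Remaining for debt = 10.23% − 9.5989% = 0.6311%.
Rd × (1 − 17.2%) × 0.1422 = 0.6311%  ⇒  Rd = 5.3602%.

5.36%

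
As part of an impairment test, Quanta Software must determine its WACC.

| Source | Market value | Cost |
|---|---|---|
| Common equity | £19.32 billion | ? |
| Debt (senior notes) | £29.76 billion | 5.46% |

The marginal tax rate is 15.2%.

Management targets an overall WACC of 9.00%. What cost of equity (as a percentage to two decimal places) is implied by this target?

15.73%

Total capital V = 19.32 + 29.76 = 49.08.
Equity weight = 19.32/49.08 = 0.3936.
Senior notes weight = 29.76/49.08 = 0.6064.
Debt contribution = 0.6064 × 5.46% × (1 − 15.2%) = 2.8075%.
Required equity contribution = 9.0% − 2.8075% = 6.1925%.
Re = 6.1925% / 0.3936 = 15.7313%.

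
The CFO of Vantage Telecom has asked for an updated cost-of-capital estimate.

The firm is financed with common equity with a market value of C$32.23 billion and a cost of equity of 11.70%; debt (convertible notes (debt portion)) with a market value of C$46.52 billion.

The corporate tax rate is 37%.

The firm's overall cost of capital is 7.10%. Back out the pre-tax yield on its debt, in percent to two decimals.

6.21%

Total capital V = 32.23 + 46.52 = 78.75.
Equity weight = 32.23/78.75 = 0.4093.
Convertible notes (debt portion) weight = 46.52/78.75 = 0.5907.
Equity contribution = 0.4093 × 11.7% = 4.7885%.
Remaining for debt = 7.1% − 4.7885% = 2.3115%.
Rd × (1 − 37%) × 0.5907 = 2.3115%  ⇒  Rd = 6.2112%.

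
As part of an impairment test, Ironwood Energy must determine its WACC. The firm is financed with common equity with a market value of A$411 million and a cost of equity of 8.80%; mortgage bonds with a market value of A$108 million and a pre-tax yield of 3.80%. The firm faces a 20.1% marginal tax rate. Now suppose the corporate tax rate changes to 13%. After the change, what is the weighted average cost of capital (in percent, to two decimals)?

7.66%

After the change:
Total capital V = 411 + 108 = 519.
Equity: weight = 411/519 = 0.7919; cost = 8.8%.
Mortgage bonds: weight = 108/519 = 0.2081; after-tax cost = 3.8% × (1 − 13%) = 3.3060%.
WACC = 0.7919 × 8.8000% + 0.2081 × 3.3060% = 7.6567%.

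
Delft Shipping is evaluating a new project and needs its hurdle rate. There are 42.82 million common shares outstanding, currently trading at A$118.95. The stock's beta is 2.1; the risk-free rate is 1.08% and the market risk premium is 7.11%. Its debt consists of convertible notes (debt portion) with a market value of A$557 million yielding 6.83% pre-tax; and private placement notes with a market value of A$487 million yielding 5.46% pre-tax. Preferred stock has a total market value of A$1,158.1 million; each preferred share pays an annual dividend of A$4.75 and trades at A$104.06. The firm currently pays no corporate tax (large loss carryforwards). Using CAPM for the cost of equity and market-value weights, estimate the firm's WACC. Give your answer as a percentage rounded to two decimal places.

Cost of equity via CAPM: Re = 1.08% + 2.1 × 7.11% = 16.0110%.
Cost of preferred: Rp = 4.75 / 104.06 = 4.5647%.
Market value of equity E = 118.95 × 42.82m = 5093.439m.
Total capital V = 5093.439 + 1158.1 + 557 + 487 = 7295.539.
Equity: weight = 5093.439/7295.539 = 0.6982; cost = 16.011%.
Preferred: weight = 1158.1/7295.539 = 0.1587; cost = 4.5647%.
Convertible notes (debt portion): weight = 557/7295.539 = 0.0763; after-tax cost = 6.83% × (1 − 0%) = 6.8300%.
Private placement notes: weight = 487/7295.539 = 0.0668; after-tax cost = 5.46% × (1 − 0%) = 5.4600%.
WACC = 0.6982 × 16.0110% + 0.1587 × 4.5647% + 0.0763 × 6.8300% + 0.0668 × 5.4600% = 12.7887%.

12.79%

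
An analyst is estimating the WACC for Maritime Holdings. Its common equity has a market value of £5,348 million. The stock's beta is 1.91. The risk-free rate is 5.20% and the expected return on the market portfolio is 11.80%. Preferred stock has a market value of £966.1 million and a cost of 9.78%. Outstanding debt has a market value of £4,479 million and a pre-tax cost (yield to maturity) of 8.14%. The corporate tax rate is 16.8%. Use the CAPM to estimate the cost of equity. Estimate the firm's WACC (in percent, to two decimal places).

Market risk premium = 11.8% − 5.2% = 6.6%.
Cost of equity via CAPM: Re = 5.2% + 1.91 × 6.6% = 17.8060%.
Total capital V = 5348 + 966.1 + 4479 = 10793.1.
Equity: weight = 5348/10793.1 = 0.4955; cost = 17.806%.
Preferred: weight = 966.1/10793.1 = 0.0895; cost = 9.78%.
Debt: weight = 4479/10793.1 = 0.4150; after-tax cost = 8.14% × (1 − 16.8%) = 6.7725%.
WACC = 0.4955 × 17.8060% + 0.0895 × 9.7800% + 0.4150 × 6.7725% = 12.5088%.

12.51%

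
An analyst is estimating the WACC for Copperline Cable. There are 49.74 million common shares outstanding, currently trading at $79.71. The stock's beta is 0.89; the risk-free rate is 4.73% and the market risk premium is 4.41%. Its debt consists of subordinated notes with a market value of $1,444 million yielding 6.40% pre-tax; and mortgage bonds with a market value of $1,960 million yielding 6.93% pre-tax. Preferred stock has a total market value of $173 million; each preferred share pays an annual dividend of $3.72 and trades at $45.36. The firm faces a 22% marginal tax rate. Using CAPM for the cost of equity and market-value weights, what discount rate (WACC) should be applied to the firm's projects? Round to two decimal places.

7.10%

Cost of equity via CAPM: Re = 4.73% + 0.89 × 4.41% = 8.6549%.
Cost of preferred: Rp = 3.72 / 45.36 = 8.2011%.
Market value of equity E = 79.71 × 49.74m = 3964.7754m.
Total capital V = 3964.7754 + 173 + 1444 + 1960 = 7541.7754.
Equity: weight = 3964.7754/7541.7754 = 0.5257; cost = 8.6549%.
Preferred: weight = 173/7541.7754 = 0.0229; cost = 8.2011%.
Subordinated notes: weight = 1444/7541.7754 = 0.1915; after-tax cost = 6.4% × (1 − 22%) = 4.9920%.
Mortgage bonds: weight = 1960/7541.7754 = 0.2599; after-tax cost = 6.93% × (1 − 22%) = 5.4054%.
WACC = 0.5257 × 8.6549% + 0.0229 × 8.2011% + 0.1915 × 4.9920% + 0.2599 × 5.4054% = 7.0987%.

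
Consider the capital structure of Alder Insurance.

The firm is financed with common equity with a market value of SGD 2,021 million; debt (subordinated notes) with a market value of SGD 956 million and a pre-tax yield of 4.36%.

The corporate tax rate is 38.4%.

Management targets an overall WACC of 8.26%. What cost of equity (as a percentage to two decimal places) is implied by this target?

Total capital V = 2021 + 956 = 2977.
Equity weight = 2021/2977 = 0.6789.
Subordinated notes weight = 956/2977 = 0.3211.
Debt contribution = 0.3211 × 4.36% × (1 − 38.4%) = 0.8625%.
Required equity contribution = 8.26% − 0.8625% = 7.3975%.
Re = 7.3975% / 0.6789 = 10.8968%.

10.90%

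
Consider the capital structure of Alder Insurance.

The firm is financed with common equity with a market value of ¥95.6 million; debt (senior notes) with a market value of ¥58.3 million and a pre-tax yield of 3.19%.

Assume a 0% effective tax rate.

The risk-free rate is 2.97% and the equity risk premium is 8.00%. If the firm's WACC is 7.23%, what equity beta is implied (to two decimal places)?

0.84

Total capital V = 95.6 + 58.3 = 153.9.
Equity weight = 95.6/153.9 = 0.6212.
Senior notes weight = 58.3/153.9 = 0.3788.
Debt contribution = 0.3788 × 3.19% × (1 − 0%) = 1.2084%.
Required equity contribution = 7.23% − 1.2084% = 6.0216%  ⇒  Re = 9.6937%.
CAPM: 9.6937% = 2.97% + β × 8.0%  ⇒  β = 0.8405.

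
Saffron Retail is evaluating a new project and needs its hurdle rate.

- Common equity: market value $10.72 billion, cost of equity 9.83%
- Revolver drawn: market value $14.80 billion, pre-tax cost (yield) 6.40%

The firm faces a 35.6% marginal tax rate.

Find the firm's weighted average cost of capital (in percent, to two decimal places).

6.52%

Total capital V = 10.72 + 14.8 = 25.52.
Equity: weight = 10.72/25.52 = 0.4201; cost = 9.83%.
Revolver drawn: weight = 14.8/25.52 = 0.5799; after-tax cost = 6.4% × (1 − 35.6%) = 4.1216%.
WACC = 0.4201 × 9.8300% + 0.5799 × 4.1216% = 6.5195%.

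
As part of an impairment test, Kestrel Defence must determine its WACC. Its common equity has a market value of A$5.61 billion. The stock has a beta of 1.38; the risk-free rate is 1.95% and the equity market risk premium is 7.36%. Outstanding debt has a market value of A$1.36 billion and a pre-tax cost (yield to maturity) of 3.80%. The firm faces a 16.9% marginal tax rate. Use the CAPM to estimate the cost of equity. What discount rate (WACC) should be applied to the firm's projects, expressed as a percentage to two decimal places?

Cost of equity via CAPM: Re = 1.95% + 1.38 × 7.36% = 12.1068%.
Total capital V = 5.61 + 1.36 = 6.97.
Equity: weight = 5.61/6.97 = 0.8049; cost = 12.1068%.
Debt: weight = 1.36/6.97 = 0.1951; after-tax cost = 3.8% × (1 − 16.9%) = 3.1578%.
WACC = 0.8049 × 12.1068% + 0.1951 × 3.1578% = 10.3607%.

10.36%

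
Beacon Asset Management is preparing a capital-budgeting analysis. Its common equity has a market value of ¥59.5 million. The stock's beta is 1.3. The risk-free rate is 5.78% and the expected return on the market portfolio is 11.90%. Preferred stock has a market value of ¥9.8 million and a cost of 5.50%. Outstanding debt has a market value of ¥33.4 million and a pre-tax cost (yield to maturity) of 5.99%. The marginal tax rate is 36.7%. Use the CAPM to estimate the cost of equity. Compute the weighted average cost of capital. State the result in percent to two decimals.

Market risk premium = 11.9% − 5.78% = 6.12%.
Cost of equity via CAPM: Re = 5.78% + 1.3 × 6.12% = 13.7360%.
Total capital V = 59.5 + 9.8 + 33.4 = 102.7.
Equity: weight = 59.5/102.7 = 0.5794; cost = 13.736%.
Preferred: weight = 9.8/102.7 = 0.0954; cost = 5.5%.
Debt: weight = 33.4/102.7 = 0.3252; after-tax cost = 5.99% × (1 − 36.7%) = 3.7917%.
WACC = 0.5794 × 13.7360% + 0.0954 × 5.5000% + 0.3252 × 3.7917% = 9.7160%.

9.72%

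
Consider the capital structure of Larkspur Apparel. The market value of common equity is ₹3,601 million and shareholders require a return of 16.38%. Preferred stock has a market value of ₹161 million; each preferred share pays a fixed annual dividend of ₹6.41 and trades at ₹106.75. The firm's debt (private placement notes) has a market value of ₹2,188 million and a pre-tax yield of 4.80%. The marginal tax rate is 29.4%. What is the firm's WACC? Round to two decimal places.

11.32%

Cost of preferred: Rp = 6.41 / 106.75 = 6.0047%.
Total capital V = 3601 + 161 + 2188 = 5950.
Equity: weight = 3601/5950 = 0.6052; cost = 16.38%.
Preferred: weight = 161/5950 = 0.0271; cost = 6.0047%.
Private placement notes: weight = 2188/5950 = 0.3677; after-tax cost = 4.8% × (1 − 29.4%) = 3.3888%.
WACC = 0.6052 × 16.3800% + 0.0271 × 6.0047% + 0.3677 × 3.3888% = 11.3220%.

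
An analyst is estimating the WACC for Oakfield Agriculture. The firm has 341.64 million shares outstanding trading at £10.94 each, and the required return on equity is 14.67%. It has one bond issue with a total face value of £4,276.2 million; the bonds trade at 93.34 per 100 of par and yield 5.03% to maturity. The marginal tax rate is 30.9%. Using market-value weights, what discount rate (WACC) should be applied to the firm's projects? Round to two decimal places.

Market value of equity E = 10.94 × 341.64m = 3737.5416m. Market value of debt D = 4276.2m × 93.34/100 = 3991.40508m.
Total capital V = 3737.5416 + 3991.40508 = 7728.94668.
Equity: weight = 3737.5416/7728.94668 = 0.4836; cost = 14.67%.
Bonds outstanding: weight = 3991.40508/7728.94668 = 0.5164; after-tax cost = 5.03% × (1 − 30.9%) = 3.4757%.
WACC = 0.4836 × 14.6700% + 0.5164 × 3.4757% = 8.8890%.

8.89%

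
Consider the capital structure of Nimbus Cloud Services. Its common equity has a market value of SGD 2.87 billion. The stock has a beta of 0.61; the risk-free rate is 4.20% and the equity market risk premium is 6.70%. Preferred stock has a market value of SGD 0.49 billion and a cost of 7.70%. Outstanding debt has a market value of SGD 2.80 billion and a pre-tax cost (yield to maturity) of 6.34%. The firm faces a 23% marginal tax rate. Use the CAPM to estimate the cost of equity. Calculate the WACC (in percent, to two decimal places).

Cost of equity via CAPM: Re = 4.2% + 0.61 × 6.7% = 8.2870%.
Total capital V = 2.87 + 0.49 + 2.8 = 6.16.
Equity: weight = 2.87/6.16 = 0.4659; cost = 8.287%.
Preferred: weight = 0.49/6.16 = 0.0795; cost = 7.7%.
Debt: weight = 2.8/6.16 = 0.4545; after-tax cost = 6.34% × (1 − 23%) = 4.8818%.
WACC = 0.4659 × 8.2870% + 0.0795 × 7.7000% + 0.4545 × 4.8818% = 6.6925%.

6.69%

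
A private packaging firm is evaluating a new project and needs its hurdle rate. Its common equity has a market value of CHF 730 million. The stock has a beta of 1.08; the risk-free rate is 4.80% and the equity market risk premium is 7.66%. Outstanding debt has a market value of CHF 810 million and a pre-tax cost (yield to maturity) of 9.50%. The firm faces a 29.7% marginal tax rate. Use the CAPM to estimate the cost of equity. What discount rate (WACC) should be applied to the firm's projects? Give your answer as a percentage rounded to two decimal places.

Cost of equity via CAPM: Re = 4.8% + 1.08 × 7.66% = 13.0728%.
Total capital V = 730 + 810 = 1540.
Equity: weight = 730/1540 = 0.4740; cost = 13.0728%.
Debt: weight = 810/1540 = 0.5260; after-tax cost = 9.5% × (1 − 29.7%) = 6.6785%.
WACC = 0.4740 × 13.0728% + 0.5260 × 6.6785% = 9.7096%.

9.71%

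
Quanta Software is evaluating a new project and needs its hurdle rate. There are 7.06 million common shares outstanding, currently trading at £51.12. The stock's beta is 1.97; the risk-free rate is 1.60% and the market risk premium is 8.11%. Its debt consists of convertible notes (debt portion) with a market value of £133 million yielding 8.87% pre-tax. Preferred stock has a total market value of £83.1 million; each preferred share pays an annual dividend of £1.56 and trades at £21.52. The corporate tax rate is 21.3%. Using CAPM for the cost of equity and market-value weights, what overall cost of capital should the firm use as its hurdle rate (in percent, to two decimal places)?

Cost of equity via CAPM: Re = 1.6% + 1.97 × 8.11% = 17.5767%.
Cost of preferred: Rp = 1.56 / 21.52 = 7.2491%.
Market value of equity E = 51.12 × 7.06m = 360.9072m.
Total capital V = 360.9072 + 83.1 + 133 = 577.0072.
Equity: weight = 360.9072/577.0072 = 0.6255; cost = 17.5767%.
Preferred: weight = 83.1/577.0072 = 0.1440; cost = 7.2491%.
Convertible notes (debt portion): weight = 133/577.0072 = 0.2305; after-tax cost = 8.87% × (1 − 21.3%) = 6.9807%.
WACC = 0.6255 × 17.5767% + 0.1440 × 7.2491% + 0.2305 × 6.9807% = 13.6470%.

13.65%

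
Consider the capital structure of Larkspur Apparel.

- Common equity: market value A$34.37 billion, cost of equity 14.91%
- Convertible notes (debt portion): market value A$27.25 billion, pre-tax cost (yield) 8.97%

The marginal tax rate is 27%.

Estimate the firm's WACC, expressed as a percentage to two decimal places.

11.21%

Total capital V = 34.37 + 27.25 = 61.62.
Equity: weight = 34.37/61.62 = 0.5578; cost = 14.91%.
Convertible notes (debt portion): weight = 27.25/61.62 = 0.4422; after-tax cost = 8.97% × (1 − 27%) = 6.5481%.
WACC = 0.5578 × 14.9100% + 0.4422 × 6.5481% = 11.2121%.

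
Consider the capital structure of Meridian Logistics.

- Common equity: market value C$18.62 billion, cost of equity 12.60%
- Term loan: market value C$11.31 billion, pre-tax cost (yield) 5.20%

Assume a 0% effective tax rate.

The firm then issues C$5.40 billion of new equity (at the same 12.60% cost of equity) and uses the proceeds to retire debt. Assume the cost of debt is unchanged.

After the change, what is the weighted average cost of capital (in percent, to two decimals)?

11.14%

After the change:
Total capital V = 24.02 + 5.91 = 29.93.
Equity: weight = 24.02/29.93 = 0.8025; cost = 12.6%.
Term loan: weight = 5.91/29.93 = 0.1975; after-tax cost = 5.2% × (1 − 0%) = 5.2000%.
WACC = 0.8025 × 12.6000% + 0.1975 × 5.2000% = 11.1388%.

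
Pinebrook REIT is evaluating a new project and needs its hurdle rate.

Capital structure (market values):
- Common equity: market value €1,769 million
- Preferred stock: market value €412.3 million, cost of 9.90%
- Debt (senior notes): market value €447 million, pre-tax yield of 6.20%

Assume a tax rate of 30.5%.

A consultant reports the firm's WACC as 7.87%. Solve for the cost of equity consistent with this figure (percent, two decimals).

8.30%

Total capital V = 1769 + 412.3 + 447 = 2628.3.
Equity weight = 1769/2628.3 = 0.6731.
Preferred weight = 412.3/2628.3 = 0.1569.
Senior notes weight = 447/2628.3 = 0.1701.
Debt contribution = 0.1701 × 6.2% × (1 − 30.5%) = 0.7328%.
Preferred contribution = 0.1569 × 9.9% = 1.5530%.
Required equity contribution = 7.87% − 2.2858% = 5.5842%.
Re = 5.5842% / 0.6731 = 8.2967%.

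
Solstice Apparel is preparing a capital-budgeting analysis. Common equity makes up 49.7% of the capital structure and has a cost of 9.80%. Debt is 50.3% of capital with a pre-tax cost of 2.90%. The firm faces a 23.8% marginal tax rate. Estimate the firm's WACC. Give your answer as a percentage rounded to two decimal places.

5.98%

After-tax cost of debt = 2.9% × (1 − 23.8%) = 2.2098%.
WACC = 0.497 × 9.8000% + 0.503 × 2.2098% = 5.9821%.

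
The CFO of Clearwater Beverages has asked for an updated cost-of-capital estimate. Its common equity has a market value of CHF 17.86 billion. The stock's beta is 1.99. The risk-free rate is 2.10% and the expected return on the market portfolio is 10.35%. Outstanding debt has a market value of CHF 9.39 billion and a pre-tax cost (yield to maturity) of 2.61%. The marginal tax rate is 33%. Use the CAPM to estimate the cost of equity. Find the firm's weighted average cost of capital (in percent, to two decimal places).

Market risk premium = 10.35% − 2.1% = 8.25%.
Cost of equity via CAPM: Re = 2.1% + 1.99 × 8.25% = 18.5175%.
Total capital V = 17.86 + 9.39 = 27.25.
Equity: weight = 17.86/27.25 = 0.6554; cost = 18.5175%.
Debt: weight = 9.39/27.25 = 0.3446; after-tax cost = 2.61% × (1 − 33%) = 1.7487%.
WACC = 0.6554 × 18.5175% + 0.3446 × 1.7487% = 12.7392%.

12.74%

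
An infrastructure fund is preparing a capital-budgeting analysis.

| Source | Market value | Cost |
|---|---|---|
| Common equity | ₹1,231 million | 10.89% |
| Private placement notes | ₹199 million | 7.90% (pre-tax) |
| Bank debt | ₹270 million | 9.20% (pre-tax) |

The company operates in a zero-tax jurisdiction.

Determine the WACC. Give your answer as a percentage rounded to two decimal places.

10.27%

Total capital V = 1231 + 199 + 270 = 1700.
Equity: weight = 1231/1700 = 0.7241; cost = 10.89%.
Private placement notes: weight = 199/1700 = 0.1171; after-tax cost = 7.9% × (1 − 0%) = 7.9000%.
Bank debt: weight = 270/1700 = 0.1588; after-tax cost = 9.2% × (1 − 0%) = 9.2000%.
WACC = 0.7241 × 10.8900% + 0.1171 × 7.9000% + 0.1588 × 9.2000% = 10.2716%.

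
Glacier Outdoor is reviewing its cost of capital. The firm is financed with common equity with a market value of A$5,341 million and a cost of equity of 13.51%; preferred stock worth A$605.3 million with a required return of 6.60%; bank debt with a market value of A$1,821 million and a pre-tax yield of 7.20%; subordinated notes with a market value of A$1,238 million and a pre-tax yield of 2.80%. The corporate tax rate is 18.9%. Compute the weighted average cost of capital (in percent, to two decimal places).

Total capital V = 5341 + 605.3 + 1821 + 1238 = 9005.3.
Equity: weight = 5341/9005.3 = 0.5931; cost = 13.51%.
Preferred: weight = 605.3/9005.3 = 0.0672; cost = 6.6%.
Bank debt: weight = 1821/9005.3 = 0.2022; after-tax cost = 7.2% × (1 − 18.9%) = 5.8392%.
Subordinated notes: weight = 1238/9005.3 = 0.1375; after-tax cost = 2.8% × (1 − 18.9%) = 2.2708%.
WACC = 0.5931 × 13.5100% + 0.0672 × 6.6000% + 0.2022 × 5.8392% + 0.1375 × 2.2708% = 9.9493%.

9.95%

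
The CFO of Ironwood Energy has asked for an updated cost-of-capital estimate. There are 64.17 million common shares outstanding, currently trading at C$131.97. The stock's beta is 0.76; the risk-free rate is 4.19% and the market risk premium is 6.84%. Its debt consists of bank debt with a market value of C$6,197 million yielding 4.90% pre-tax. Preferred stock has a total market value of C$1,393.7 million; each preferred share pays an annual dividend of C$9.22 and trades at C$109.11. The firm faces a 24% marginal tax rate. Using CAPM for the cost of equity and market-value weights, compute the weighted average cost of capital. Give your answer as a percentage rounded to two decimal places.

Cost of equity via CAPM: Re = 4.19% + 0.76 × 6.84% = 9.3884%.
Cost of preferred: Rp = 9.22 / 109.11 = 8.4502%.
Market value of equity E = 131.97 × 64.17m = 8468.5149m.
Total capital V = 8468.5149 + 1393.7 + 6197 = 16059.2149.
Equity: weight = 8468.5149/16059.2149 = 0.5273; cost = 9.3884%.
Preferred: weight = 1393.7/16059.2149 = 0.0868; cost = 8.4502%.
Bank debt: weight = 6197/16059.2149 = 0.3859; after-tax cost = 4.9% × (1 − 24%) = 3.7240%.
WACC = 0.5273 × 9.3884% + 0.0868 × 8.4502% + 0.3859 × 3.7240% = 7.1212%.

7.12%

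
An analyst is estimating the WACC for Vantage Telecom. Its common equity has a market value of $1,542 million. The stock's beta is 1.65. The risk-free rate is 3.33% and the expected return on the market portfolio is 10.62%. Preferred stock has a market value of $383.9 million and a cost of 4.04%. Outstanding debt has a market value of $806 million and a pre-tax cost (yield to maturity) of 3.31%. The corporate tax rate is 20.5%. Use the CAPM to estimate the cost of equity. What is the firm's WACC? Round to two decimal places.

10.01%

Market risk premium = 10.62% − 3.33% = 7.29%.
Cost of equity via CAPM: Re = 3.33% + 1.65 × 7.29% = 15.3585%.
Total capital V = 1542 + 383.9 + 806 = 2731.9.
Equity: weight = 1542/2731.9 = 0.5644; cost = 15.3585%.
Preferred: weight = 383.9/2731.9 = 0.1405; cost = 4.04%.
Debt: weight = 806/2731.9 = 0.2950; after-tax cost = 3.31% × (1 − 20.5%) = 2.6315%.
WACC = 0.5644 × 15.3585% + 0.1405 × 4.0400% + 0.2950 × 2.6315% = 10.0131%.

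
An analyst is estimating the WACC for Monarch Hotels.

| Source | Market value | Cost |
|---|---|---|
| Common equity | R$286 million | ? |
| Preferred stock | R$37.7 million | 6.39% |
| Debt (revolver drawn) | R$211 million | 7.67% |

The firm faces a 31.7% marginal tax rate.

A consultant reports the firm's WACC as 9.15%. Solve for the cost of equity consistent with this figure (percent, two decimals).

12.40%

Total capital V = 286 + 37.7 + 211 = 534.7.
Equity weight = 286/534.7 = 0.5349.
Preferred weight = 37.7/534.7 = 0.0705.
Revolver drawn weight = 211/534.7 = 0.3946.
Debt contribution = 0.3946 × 7.67% × (1 − 31.7%) = 2.0672%.
Preferred contribution = 0.0705 × 6.39% = 0.4505%.
Required equity contribution = 9.15% − 2.5178% = 6.6322%.
Re = 6.6322% / 0.5349 = 12.3995%.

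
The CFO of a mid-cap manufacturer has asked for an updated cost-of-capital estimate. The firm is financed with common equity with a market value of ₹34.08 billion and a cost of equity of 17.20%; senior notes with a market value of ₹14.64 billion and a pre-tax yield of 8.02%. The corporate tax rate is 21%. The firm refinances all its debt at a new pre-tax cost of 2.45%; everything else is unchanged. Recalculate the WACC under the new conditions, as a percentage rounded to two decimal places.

After the change:
Total capital V = 34.08 + 14.64 = 48.72.
Equity: weight = 34.08/48.72 = 0.6995; cost = 17.2%.
Senior notes: weight = 14.64/48.72 = 0.3005; after-tax cost = 2.45% × (1 − 21%) = 1.9355%.
WACC = 0.6995 × 17.2000% + 0.3005 × 1.9355% = 12.6131%.

12.61%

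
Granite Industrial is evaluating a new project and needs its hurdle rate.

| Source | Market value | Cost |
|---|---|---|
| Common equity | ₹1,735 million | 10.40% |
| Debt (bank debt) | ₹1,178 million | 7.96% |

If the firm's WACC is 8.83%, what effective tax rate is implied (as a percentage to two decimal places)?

Total capital V = 1735 + 1178 = 2913.
Equity weight = 1735/2913 = 0.5956.
Bank debt weight = 1178/2913 = 0.4044.
Equity contribution = 0.5956 × 10.4% = 6.1943%.
Debt contribution must be 8.83% − 6.1943% = 2.6357%.
0.4044 × 7.96% × (1 − T) = 2.6357%  ⇒  (1 − T) = 0.8188.
T = 18.1200%.

18.12%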